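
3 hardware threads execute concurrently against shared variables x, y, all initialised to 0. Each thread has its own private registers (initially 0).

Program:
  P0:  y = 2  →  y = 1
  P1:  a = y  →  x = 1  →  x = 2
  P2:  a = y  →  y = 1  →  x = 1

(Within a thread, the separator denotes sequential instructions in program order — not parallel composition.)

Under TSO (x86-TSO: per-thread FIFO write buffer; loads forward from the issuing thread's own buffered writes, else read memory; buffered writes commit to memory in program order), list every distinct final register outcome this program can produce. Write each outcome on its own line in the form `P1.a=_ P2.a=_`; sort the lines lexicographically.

outcome vector order: (P1.a,P2.a)
|TSO outcomes| = 9

P1.a=0 P2.a=0
P1.a=0 P2.a=1
P1.a=0 P2.a=2
P1.a=1 P2.a=0
P1.a=1 P2.a=1
P1.a=1 P2.a=2
P1.a=2 P2.a=0
P1.a=2 P2.a=1
P1.a=2 P2.a=2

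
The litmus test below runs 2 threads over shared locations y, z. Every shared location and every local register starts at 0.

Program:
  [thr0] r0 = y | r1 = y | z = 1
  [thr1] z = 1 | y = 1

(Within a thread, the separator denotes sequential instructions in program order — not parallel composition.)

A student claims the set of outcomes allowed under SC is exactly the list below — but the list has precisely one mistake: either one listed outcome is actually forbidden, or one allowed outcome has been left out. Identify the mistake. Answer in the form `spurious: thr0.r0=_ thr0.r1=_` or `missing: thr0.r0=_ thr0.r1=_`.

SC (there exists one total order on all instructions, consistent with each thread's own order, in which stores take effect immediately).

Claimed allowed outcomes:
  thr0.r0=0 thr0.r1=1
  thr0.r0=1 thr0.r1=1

outcome vector order: (thr0.r0,thr0.r1)
[SC] allowed = {(0,0); (0,1); (1,1)}
SC∖claimed = {(0,0)}

missing: thr0.r0=0 thr0.r1=0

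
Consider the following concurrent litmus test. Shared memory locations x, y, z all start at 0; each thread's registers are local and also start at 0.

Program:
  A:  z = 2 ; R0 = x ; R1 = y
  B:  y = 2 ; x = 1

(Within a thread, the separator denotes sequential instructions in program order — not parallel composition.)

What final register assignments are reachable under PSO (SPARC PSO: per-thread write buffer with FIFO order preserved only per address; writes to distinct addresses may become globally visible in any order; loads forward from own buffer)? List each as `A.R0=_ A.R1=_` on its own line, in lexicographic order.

outcome vector order: (A.R0,A.R1)
|PSO outcomes| = 4

A.R0=0 A.R1=0
A.R0=0 A.R1=2
A.R0=1 A.R1=0
A.R0=1 A.R1=2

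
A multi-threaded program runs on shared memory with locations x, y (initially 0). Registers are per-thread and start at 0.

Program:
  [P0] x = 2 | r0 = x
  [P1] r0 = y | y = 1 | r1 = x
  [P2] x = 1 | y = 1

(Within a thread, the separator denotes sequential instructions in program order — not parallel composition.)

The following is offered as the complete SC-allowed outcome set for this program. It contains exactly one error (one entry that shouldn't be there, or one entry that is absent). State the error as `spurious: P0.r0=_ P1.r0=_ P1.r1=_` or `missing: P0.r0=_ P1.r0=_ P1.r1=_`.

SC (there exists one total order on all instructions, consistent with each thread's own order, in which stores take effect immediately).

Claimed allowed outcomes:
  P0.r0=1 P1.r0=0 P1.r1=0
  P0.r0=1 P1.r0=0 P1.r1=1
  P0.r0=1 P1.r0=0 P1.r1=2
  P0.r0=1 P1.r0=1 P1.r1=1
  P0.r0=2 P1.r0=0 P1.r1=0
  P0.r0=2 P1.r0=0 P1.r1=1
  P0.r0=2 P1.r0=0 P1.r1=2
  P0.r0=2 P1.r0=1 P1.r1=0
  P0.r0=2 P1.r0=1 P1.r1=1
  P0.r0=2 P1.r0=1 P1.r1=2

outcome vector order: (P0.r0,P1.r0,P1.r1)
[SC] allowed = {100, 101, 102, 111, 200, 201, 202, 211, 212}
claimed∖SC = {210}

spurious: P0.r0=2 P1.r0=1 P1.r1=0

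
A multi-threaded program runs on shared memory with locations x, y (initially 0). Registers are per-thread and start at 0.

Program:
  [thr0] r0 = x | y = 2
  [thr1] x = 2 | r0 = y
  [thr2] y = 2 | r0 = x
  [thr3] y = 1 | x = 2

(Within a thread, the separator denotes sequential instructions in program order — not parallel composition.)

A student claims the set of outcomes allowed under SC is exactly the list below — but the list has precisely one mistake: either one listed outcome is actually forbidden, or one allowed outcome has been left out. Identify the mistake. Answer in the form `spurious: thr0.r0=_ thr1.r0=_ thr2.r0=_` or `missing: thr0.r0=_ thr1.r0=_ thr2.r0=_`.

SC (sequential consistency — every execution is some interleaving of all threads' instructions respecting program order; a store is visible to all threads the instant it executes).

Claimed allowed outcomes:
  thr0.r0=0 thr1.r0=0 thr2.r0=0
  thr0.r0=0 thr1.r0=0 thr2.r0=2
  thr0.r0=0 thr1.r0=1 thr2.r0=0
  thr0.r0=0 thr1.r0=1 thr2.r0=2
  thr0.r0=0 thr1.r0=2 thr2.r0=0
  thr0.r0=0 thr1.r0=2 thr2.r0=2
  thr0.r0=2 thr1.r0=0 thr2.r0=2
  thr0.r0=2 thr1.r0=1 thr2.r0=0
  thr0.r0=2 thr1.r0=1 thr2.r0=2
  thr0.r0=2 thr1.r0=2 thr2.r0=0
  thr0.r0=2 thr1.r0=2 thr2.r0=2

spurious: thr0.r0=0 thr1.r0=0 thr2.r0=0

outcome vector order: (thr0.r0,thr1.r0,thr2.r0)
[SC] allowed = {0/0/2, 0/1/0, 0/1/2, 0/2/0, 0/2/2, 2/0/2, 2/1/0, 2/1/2, 2/2/0, 2/2/2}
claimed∖SC = {0/0/0}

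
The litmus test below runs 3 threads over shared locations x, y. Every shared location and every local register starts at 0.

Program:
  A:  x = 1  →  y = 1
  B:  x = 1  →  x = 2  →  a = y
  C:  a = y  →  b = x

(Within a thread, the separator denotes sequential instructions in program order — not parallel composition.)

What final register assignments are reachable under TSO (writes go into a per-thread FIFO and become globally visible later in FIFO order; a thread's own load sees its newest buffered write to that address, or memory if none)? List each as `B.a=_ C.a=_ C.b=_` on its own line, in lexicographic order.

B.a=0 C.a=0 C.b=0
B.a=0 C.a=0 C.b=1
B.a=0 C.a=0 C.b=2
B.a=0 C.a=1 C.b=1
B.a=0 C.a=1 C.b=2
B.a=1 C.a=0 C.b=0
B.a=1 C.a=0 C.b=1
B.a=1 C.a=0 C.b=2
B.a=1 C.a=1 C.b=1
B.a=1 C.a=1 C.b=2

outcome vector order: (B.a,C.a,C.b)
|TSO outcomes| = 10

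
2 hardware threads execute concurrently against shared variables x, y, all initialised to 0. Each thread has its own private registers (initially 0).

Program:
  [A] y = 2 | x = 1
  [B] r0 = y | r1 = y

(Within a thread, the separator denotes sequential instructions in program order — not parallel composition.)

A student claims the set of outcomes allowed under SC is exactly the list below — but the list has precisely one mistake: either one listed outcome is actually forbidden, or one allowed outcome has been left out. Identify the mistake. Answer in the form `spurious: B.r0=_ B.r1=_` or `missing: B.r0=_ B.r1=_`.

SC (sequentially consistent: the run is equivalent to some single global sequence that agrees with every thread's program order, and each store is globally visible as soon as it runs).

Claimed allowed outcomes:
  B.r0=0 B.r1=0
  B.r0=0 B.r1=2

outcome vector order: (B.r0,B.r1)
[SC] allowed = {00, 02, 22}
SC∖claimed = {22}

missing: B.r0=2 B.r1=2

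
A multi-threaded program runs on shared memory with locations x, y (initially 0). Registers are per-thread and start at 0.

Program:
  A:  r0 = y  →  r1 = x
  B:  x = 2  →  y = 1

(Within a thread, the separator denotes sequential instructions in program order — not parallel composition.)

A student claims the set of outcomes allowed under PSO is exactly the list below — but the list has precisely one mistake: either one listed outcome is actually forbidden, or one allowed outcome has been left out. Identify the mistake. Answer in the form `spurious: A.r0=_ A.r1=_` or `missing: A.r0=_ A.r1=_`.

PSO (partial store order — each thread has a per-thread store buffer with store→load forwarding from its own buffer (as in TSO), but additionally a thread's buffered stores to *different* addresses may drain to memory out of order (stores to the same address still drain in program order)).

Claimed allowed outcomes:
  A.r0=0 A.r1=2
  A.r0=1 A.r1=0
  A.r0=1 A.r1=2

missing: A.r0=0 A.r1=0

outcome vector order: (A.r0,A.r1)
PSO (4): <0 0> <0 2> <1 0> <1 2>
PSO∖claimed = {<0 0>}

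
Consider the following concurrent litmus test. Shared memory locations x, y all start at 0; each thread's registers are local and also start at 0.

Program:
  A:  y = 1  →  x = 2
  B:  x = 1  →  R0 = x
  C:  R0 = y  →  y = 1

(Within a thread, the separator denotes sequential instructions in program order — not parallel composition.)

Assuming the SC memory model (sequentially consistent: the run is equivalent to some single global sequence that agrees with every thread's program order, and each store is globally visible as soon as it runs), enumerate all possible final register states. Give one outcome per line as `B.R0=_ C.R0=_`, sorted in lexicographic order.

B.R0=1 C.R0=0
B.R0=1 C.R0=1
B.R0=2 C.R0=0
B.R0=2 C.R0=1

outcome vector order: (B.R0,C.R0)
|SC outcomes| = 4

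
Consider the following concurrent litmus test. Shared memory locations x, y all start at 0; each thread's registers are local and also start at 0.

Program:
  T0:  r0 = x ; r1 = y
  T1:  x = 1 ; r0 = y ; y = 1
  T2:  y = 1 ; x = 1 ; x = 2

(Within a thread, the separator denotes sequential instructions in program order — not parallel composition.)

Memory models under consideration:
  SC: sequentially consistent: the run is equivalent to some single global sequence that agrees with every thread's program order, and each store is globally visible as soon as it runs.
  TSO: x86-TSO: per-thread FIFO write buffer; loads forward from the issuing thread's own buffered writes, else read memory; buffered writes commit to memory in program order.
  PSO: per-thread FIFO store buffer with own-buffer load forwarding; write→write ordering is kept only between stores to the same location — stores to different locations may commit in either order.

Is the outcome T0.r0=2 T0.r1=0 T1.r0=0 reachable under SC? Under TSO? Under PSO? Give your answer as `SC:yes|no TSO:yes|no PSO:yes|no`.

SC:no TSO:no PSO:yes

outcome vector order: (T0.r0,T0.r1,T1.r0)
[SC] allowed = {0/0/0; 0/0/1; 0/1/0; 0/1/1; 1/0/0; 1/0/1; 1/1/0; 1/1/1; 2/1/0; 2/1/1}
[TSO] allowed = {0/0/0; 0/0/1; 0/1/0; 0/1/1; 1/0/0; 1/0/1; 1/1/0; 1/1/1; 2/1/0; 2/1/1}
[PSO] allowed = {0/0/0; 0/0/1; 0/1/0; 0/1/1; 1/0/0; 1/0/1; 1/1/0; 1/1/1; 2/0/0; 2/0/1; 2/1/0; 2/1/1}
target 2/0/0 ∈ {PSO}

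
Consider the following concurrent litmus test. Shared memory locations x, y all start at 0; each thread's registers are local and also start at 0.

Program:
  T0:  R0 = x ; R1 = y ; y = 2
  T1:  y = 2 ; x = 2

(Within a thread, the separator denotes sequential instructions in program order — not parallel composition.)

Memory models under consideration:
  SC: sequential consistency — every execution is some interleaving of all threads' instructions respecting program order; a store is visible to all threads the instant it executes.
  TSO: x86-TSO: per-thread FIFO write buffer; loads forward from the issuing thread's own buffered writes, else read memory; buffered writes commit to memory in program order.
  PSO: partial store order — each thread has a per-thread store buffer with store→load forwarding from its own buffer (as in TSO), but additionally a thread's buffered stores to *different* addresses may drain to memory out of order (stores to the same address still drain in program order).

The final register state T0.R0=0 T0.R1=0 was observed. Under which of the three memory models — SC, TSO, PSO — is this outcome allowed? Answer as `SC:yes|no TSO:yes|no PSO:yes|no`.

SC:yes TSO:yes PSO:yes

outcome vector order: (T0.R0,T0.R1)
SC: 3 outcomes — {(0,0), (0,2), (2,2)}
TSO: 3 outcomes — {(0,0), (0,2), (2,2)}
PSO: 4 outcomes — {(0,0), (0,2), (2,0), (2,2)}
target (0,0) ∈ {SC,TSO,PSO}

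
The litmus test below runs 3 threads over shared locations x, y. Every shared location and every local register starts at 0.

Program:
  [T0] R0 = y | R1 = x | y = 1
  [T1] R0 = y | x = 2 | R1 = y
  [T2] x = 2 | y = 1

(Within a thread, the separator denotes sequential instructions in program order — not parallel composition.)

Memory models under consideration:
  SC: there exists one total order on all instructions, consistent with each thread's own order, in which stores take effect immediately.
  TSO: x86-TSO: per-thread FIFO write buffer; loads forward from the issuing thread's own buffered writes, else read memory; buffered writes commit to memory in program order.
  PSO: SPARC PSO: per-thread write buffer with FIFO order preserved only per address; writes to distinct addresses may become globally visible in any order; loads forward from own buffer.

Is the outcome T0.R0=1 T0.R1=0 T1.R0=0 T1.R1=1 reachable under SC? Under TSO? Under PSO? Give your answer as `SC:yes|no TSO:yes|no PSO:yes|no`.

SC:no TSO:no PSO:yes

outcome vector order: (T0.R0,T0.R1,T1.R0,T1.R1)
under SC → 0000, 0001, 0011, 0200, 0201, 0211, 1200, 1201, 1211
under TSO → 0000, 0001, 0011, 0200, 0201, 0211, 1200, 1201, 1211
under PSO → 0000, 0001, 0011, 0200, 0201, 0211, 1000, 1001, 1011, 1200, 1201, 1211
target 1001 ∈ {PSO}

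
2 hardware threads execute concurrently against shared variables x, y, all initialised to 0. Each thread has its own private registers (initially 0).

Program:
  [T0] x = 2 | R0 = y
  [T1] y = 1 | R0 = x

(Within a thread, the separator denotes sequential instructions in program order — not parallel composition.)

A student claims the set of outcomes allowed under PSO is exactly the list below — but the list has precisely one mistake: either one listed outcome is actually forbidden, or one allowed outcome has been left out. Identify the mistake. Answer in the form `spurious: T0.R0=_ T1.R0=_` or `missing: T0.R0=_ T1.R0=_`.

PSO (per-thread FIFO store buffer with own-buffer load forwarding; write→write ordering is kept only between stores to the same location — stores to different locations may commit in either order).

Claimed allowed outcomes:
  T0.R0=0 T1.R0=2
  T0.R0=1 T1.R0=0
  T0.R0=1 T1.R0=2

outcome vector order: (T0.R0,T1.R0)
PSO: 4 outcomes — {00, 02, 10, 12}
PSO∖claimed = {00}

missing: T0.R0=0 T1.R0=0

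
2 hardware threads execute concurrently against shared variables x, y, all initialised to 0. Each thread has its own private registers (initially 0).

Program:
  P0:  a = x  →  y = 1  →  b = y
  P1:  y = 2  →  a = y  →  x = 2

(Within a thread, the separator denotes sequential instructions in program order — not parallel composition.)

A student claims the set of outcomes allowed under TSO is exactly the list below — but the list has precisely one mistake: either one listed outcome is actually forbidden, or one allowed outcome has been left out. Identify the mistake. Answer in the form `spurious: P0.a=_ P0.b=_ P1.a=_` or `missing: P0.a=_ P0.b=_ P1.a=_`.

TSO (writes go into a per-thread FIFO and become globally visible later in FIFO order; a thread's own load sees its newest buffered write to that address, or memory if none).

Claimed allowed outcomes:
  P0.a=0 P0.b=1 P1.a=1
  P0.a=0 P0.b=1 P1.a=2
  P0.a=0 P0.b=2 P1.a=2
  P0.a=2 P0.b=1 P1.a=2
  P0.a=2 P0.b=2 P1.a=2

outcome vector order: (P0.a,P0.b,P1.a)
TSO (4): 0/1/1; 0/1/2; 0/2/2; 2/1/2
claimed∖TSO = {2/2/2}

spurious: P0.a=2 P0.b=2 P1.a=2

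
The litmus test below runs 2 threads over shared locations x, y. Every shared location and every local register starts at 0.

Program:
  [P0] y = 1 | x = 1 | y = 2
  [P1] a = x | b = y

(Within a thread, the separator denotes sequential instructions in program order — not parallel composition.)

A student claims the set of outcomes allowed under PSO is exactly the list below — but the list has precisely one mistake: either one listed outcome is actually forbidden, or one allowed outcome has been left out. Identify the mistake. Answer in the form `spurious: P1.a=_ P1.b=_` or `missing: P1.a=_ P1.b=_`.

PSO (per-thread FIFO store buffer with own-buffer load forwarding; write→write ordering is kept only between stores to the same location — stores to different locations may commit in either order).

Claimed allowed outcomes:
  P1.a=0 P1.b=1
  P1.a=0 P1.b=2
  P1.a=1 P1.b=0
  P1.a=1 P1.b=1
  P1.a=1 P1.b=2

missing: P1.a=0 P1.b=0

outcome vector order: (P1.a,P1.b)
under PSO → <0 0>, <0 1>, <0 2>, <1 0>, <1 1>, <1 2>
PSO∖claimed = {<0 0>}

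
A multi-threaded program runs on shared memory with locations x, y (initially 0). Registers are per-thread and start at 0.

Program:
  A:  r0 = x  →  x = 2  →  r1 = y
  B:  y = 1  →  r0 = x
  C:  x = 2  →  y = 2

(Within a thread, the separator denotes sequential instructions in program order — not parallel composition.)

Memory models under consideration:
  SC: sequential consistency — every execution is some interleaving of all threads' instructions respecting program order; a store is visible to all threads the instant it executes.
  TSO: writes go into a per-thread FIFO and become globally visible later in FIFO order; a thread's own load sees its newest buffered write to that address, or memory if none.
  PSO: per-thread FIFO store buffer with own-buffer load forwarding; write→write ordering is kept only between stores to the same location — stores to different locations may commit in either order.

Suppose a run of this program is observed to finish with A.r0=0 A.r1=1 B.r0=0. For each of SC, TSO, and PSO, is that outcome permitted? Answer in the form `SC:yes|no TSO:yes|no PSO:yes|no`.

SC:yes TSO:yes PSO:yes

outcome vector order: (A.r0,A.r1,B.r0)
under SC → 0/0/2 0/1/0 0/1/2 0/2/0 0/2/2 2/0/2 2/1/0 2/1/2 2/2/0 2/2/2
under TSO → 0/0/0 0/0/2 0/1/0 0/1/2 0/2/0 0/2/2 2/0/0 2/0/2 2/1/0 2/1/2 2/2/0 2/2/2
under PSO → 0/0/0 0/0/2 0/1/0 0/1/2 0/2/0 0/2/2 2/0/0 2/0/2 2/1/0 2/1/2 2/2/0 2/2/2
target 0/1/0 ∈ {SC,TSO,PSO}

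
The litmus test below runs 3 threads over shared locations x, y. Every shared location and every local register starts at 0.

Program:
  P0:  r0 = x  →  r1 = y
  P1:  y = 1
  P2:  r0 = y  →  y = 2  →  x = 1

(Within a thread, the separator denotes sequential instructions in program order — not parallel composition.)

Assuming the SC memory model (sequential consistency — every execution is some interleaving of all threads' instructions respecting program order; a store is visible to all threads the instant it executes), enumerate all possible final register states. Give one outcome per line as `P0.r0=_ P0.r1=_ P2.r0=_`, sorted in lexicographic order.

P0.r0=0 P0.r1=0 P2.r0=0
P0.r0=0 P0.r1=0 P2.r0=1
P0.r0=0 P0.r1=1 P2.r0=0
P0.r0=0 P0.r1=1 P2.r0=1
P0.r0=0 P0.r1=2 P2.r0=0
P0.r0=0 P0.r1=2 P2.r0=1
P0.r0=1 P0.r1=1 P2.r0=0
P0.r0=1 P0.r1=2 P2.r0=0
P0.r0=1 P0.r1=2 P2.r0=1

outcome vector order: (P0.r0,P0.r1,P2.r0)
|SC outcomes| = 9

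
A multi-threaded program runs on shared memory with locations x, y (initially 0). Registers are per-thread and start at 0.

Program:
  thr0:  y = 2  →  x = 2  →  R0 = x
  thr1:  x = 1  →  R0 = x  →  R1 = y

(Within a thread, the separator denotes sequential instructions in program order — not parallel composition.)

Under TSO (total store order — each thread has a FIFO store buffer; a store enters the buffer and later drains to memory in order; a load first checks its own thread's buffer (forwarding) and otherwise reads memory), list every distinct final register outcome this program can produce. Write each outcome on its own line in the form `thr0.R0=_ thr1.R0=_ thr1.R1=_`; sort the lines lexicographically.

outcome vector order: (thr0.R0,thr1.R0,thr1.R1)
|TSO outcomes| = 5

thr0.R0=1 thr1.R0=1 thr1.R1=0
thr0.R0=1 thr1.R0=1 thr1.R1=2
thr0.R0=2 thr1.R0=1 thr1.R1=0
thr0.R0=2 thr1.R0=1 thr1.R1=2
thr0.R0=2 thr1.R0=2 thr1.R1=2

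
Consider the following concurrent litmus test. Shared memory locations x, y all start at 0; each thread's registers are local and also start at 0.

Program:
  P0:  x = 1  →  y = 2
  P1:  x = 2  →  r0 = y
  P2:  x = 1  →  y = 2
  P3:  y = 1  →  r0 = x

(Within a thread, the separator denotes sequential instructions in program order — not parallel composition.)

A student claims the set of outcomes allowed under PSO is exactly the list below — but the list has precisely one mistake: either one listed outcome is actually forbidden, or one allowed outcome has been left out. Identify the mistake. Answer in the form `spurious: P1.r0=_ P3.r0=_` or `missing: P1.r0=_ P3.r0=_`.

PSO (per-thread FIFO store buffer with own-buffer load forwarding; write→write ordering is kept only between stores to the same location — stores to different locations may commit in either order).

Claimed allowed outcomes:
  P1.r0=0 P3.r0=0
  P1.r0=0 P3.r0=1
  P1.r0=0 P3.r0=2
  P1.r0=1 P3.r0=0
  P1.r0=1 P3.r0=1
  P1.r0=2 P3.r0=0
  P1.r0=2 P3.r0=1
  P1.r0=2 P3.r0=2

outcome vector order: (P1.r0,P3.r0)
PSO (9): (0,0) (0,1) (0,2) (1,0) (1,1) (1,2) (2,0) (2,1) (2,2)
PSO∖claimed = {(1,2)}

missing: P1.r0=1 P3.r0=2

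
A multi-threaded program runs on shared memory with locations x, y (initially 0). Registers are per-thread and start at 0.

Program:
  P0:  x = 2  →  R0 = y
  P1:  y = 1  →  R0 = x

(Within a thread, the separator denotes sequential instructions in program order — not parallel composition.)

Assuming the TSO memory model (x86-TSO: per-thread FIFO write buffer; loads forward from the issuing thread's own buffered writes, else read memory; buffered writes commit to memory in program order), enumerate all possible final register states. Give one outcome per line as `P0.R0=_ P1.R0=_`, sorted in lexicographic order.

outcome vector order: (P0.R0,P1.R0)
|TSO outcomes| = 4

P0.R0=0 P1.R0=0
P0.R0=0 P1.R0=2
P0.R0=1 P1.R0=0
P0.R0=1 P1.R0=2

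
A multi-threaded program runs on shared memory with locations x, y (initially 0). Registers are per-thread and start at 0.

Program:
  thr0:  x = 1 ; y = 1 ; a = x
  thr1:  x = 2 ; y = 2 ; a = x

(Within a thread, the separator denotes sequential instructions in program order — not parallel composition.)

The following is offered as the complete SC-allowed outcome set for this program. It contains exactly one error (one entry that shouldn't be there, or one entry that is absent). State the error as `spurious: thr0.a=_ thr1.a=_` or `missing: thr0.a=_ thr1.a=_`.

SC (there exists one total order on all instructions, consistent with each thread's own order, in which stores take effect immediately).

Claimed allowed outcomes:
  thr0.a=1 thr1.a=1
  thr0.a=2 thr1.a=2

missing: thr0.a=1 thr1.a=2

outcome vector order: (thr0.a,thr1.a)
under SC → 11, 12, 22
SC∖claimed = {12}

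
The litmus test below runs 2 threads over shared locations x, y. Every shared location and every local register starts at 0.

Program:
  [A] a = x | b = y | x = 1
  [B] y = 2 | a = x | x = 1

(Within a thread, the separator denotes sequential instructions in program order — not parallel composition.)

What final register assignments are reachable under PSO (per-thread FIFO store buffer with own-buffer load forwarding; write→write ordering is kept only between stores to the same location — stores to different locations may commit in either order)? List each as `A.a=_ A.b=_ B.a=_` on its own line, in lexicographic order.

outcome vector order: (A.a,A.b,B.a)
|PSO outcomes| = 6

A.a=0 A.b=0 B.a=0
A.a=0 A.b=0 B.a=1
A.a=0 A.b=2 B.a=0
A.a=0 A.b=2 B.a=1
A.a=1 A.b=0 B.a=0
A.a=1 A.b=2 B.a=0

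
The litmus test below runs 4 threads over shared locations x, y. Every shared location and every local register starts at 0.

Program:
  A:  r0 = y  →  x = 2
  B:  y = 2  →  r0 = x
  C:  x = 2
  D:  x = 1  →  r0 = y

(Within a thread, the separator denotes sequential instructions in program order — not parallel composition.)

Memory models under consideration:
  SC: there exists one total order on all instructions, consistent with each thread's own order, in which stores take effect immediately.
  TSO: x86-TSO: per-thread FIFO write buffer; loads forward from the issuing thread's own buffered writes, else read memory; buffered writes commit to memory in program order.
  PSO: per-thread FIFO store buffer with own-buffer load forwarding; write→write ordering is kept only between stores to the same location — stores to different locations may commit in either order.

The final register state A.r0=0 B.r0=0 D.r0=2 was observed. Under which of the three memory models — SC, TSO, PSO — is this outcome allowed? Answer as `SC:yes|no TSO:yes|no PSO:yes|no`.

SC:yes TSO:yes PSO:yes

outcome vector order: (A.r0,B.r0,D.r0)
SC (10): 002, 010, 012, 020, 022, 202, 210, 212, 220, 222
TSO (12): 000, 002, 010, 012, 020, 022, 200, 202, 210, 212, 220, 222
PSO (12): 000, 002, 010, 012, 020, 022, 200, 202, 210, 212, 220, 222
target 002 ∈ {SC,TSO,PSO}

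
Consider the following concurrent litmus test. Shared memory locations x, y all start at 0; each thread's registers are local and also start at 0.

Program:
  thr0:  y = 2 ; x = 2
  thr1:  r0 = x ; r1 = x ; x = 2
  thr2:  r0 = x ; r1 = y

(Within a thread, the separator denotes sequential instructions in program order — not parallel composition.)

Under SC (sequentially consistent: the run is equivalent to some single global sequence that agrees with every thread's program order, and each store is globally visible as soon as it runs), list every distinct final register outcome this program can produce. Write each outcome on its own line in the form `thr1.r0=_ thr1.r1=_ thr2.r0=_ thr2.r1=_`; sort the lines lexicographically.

thr1.r0=0 thr1.r1=0 thr2.r0=0 thr2.r1=0
thr1.r0=0 thr1.r1=0 thr2.r0=0 thr2.r1=2
thr1.r0=0 thr1.r1=0 thr2.r0=2 thr2.r1=0
thr1.r0=0 thr1.r1=0 thr2.r0=2 thr2.r1=2
thr1.r0=0 thr1.r1=2 thr2.r0=0 thr2.r1=0
thr1.r0=0 thr1.r1=2 thr2.r0=0 thr2.r1=2
thr1.r0=0 thr1.r1=2 thr2.r0=2 thr2.r1=2
thr1.r0=2 thr1.r1=2 thr2.r0=0 thr2.r1=0
thr1.r0=2 thr1.r1=2 thr2.r0=0 thr2.r1=2
thr1.r0=2 thr1.r1=2 thr2.r0=2 thr2.r1=2

outcome vector order: (thr1.r0,thr1.r1,thr2.r0,thr2.r1)
|SC outcomes| = 10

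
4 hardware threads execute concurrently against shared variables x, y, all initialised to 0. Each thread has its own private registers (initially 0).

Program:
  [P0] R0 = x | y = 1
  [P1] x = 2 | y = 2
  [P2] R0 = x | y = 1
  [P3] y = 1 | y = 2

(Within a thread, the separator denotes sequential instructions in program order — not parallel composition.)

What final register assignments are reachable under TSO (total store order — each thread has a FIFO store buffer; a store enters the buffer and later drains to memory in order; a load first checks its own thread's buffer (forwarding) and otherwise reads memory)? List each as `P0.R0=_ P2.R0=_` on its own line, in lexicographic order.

outcome vector order: (P0.R0,P2.R0)
|TSO outcomes| = 4

P0.R0=0 P2.R0=0
P0.R0=0 P2.R0=2
P0.R0=2 P2.R0=0
P0.R0=2 P2.R0=2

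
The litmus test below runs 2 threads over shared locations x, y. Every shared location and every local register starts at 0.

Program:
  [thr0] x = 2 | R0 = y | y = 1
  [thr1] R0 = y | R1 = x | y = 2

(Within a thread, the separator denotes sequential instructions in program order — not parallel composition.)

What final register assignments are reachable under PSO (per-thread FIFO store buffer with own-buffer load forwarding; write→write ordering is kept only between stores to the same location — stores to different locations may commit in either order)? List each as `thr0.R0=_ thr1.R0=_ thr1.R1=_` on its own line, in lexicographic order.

thr0.R0=0 thr1.R0=0 thr1.R1=0
thr0.R0=0 thr1.R0=0 thr1.R1=2
thr0.R0=0 thr1.R0=1 thr1.R1=0
thr0.R0=0 thr1.R0=1 thr1.R1=2
thr0.R0=2 thr1.R0=0 thr1.R1=0
thr0.R0=2 thr1.R0=0 thr1.R1=2

outcome vector order: (thr0.R0,thr1.R0,thr1.R1)
|PSO outcomes| = 6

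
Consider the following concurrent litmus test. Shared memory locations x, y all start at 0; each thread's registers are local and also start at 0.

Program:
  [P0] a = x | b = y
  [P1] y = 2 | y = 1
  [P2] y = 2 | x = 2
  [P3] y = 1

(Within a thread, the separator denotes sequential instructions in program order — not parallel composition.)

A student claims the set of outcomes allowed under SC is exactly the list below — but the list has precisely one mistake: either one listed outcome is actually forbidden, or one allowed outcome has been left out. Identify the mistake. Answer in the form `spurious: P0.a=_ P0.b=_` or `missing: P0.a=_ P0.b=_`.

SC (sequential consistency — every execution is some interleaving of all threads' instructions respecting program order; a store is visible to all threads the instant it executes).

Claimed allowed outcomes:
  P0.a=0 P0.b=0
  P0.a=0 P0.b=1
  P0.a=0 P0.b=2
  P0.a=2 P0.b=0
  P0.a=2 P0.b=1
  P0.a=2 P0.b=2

outcome vector order: (P0.a,P0.b)
SC: 5 outcomes — {<0 0>; <0 1>; <0 2>; <2 1>; <2 2>}
claimed∖SC = {<2 0>}

spurious: P0.a=2 P0.b=0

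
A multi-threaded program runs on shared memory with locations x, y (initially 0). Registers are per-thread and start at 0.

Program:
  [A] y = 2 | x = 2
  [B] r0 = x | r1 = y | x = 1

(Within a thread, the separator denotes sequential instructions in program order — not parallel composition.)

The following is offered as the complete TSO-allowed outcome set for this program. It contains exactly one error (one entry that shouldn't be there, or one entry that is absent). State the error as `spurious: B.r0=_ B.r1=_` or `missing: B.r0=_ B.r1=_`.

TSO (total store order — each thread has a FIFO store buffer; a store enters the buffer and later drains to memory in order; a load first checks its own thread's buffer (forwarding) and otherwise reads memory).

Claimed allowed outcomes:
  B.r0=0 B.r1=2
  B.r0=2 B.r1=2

missing: B.r0=0 B.r1=0

outcome vector order: (B.r0,B.r1)
under TSO → <0 0>, <0 2>, <2 2>
TSO∖claimed = {<0 0>}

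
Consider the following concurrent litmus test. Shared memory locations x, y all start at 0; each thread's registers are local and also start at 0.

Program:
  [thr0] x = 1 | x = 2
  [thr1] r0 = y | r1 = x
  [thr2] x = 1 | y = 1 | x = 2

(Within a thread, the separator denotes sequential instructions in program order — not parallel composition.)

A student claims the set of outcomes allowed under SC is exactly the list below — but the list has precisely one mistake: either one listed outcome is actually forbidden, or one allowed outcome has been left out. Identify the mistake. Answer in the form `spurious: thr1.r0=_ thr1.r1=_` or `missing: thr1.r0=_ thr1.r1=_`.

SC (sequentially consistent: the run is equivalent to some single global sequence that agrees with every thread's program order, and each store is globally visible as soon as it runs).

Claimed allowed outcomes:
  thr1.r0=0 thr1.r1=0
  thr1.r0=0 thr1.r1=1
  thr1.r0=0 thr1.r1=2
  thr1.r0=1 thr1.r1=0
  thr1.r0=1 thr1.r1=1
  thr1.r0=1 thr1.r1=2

spurious: thr1.r0=1 thr1.r1=0

outcome vector order: (thr1.r0,thr1.r1)
[SC] allowed = {<0 0>, <0 1>, <0 2>, <1 1>, <1 2>}
claimed∖SC = {<1 0>}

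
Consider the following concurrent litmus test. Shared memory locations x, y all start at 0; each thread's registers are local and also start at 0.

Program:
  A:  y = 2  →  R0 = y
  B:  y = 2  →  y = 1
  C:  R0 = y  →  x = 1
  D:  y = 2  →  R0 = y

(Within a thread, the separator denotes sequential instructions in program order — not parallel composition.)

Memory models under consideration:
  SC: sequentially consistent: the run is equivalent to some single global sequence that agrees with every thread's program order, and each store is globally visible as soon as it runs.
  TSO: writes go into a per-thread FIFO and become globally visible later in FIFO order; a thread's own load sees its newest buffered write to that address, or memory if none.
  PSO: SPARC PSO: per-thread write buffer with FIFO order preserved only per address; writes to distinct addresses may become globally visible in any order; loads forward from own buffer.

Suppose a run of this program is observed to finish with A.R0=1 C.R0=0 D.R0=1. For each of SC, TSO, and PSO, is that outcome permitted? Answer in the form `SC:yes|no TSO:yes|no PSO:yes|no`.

outcome vector order: (A.R0,C.R0,D.R0)
SC (12): 1/0/1, 1/0/2, 1/1/1, 1/1/2, 1/2/1, 1/2/2, 2/0/1, 2/0/2, 2/1/1, 2/1/2, 2/2/1, 2/2/2
TSO (12): 1/0/1, 1/0/2, 1/1/1, 1/1/2, 1/2/1, 1/2/2, 2/0/1, 2/0/2, 2/1/1, 2/1/2, 2/2/1, 2/2/2
PSO (12): 1/0/1, 1/0/2, 1/1/1, 1/1/2, 1/2/1, 1/2/2, 2/0/1, 2/0/2, 2/1/1, 2/1/2, 2/2/1, 2/2/2
target 1/0/1 ∈ {SC,TSO,PSO}

SC:yes TSO:yes PSO:yes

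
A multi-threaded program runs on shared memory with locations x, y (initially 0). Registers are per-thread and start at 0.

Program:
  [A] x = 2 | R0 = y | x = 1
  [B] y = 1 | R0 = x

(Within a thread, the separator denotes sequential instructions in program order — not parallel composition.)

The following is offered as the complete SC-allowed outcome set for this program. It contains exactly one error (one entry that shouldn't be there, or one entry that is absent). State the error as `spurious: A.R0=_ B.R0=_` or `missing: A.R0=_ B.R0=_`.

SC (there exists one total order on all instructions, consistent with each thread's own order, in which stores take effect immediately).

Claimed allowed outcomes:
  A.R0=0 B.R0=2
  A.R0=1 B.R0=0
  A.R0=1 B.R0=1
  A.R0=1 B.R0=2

missing: A.R0=0 B.R0=1

outcome vector order: (A.R0,B.R0)
[SC] allowed = {<0 1>, <0 2>, <1 0>, <1 1>, <1 2>}
SC∖claimed = {<0 1>}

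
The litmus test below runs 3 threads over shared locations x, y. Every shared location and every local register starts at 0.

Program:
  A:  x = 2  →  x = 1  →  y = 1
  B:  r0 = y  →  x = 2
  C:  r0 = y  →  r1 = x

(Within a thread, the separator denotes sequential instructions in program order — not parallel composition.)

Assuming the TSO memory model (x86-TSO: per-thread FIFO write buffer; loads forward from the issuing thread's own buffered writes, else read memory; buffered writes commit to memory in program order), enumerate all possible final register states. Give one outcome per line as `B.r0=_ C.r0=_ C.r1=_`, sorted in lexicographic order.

B.r0=0 C.r0=0 C.r1=0
B.r0=0 C.r0=0 C.r1=1
B.r0=0 C.r0=0 C.r1=2
B.r0=0 C.r0=1 C.r1=1
B.r0=0 C.r0=1 C.r1=2
B.r0=1 C.r0=0 C.r1=0
B.r0=1 C.r0=0 C.r1=1
B.r0=1 C.r0=0 C.r1=2
B.r0=1 C.r0=1 C.r1=1
B.r0=1 C.r0=1 C.r1=2

outcome vector order: (B.r0,C.r0,C.r1)
|TSO outcomes| = 10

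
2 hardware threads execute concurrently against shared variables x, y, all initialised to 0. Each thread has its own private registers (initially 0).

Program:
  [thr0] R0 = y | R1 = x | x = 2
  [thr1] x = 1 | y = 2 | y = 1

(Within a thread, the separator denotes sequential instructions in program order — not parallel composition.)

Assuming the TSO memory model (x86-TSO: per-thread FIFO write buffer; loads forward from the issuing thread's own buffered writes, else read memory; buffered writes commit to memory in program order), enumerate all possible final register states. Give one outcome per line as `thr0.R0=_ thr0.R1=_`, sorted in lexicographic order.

thr0.R0=0 thr0.R1=0
thr0.R0=0 thr0.R1=1
thr0.R0=1 thr0.R1=1
thr0.R0=2 thr0.R1=1

outcome vector order: (thr0.R0,thr0.R1)
|TSO outcomes| = 4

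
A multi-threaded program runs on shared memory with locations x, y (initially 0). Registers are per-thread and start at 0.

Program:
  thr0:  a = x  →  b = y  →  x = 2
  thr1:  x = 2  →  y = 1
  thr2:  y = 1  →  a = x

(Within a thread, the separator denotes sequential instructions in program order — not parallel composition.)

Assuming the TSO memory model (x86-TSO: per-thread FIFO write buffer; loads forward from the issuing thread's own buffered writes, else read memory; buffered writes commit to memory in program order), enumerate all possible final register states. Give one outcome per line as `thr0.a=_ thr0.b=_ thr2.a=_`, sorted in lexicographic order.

thr0.a=0 thr0.b=0 thr2.a=0
thr0.a=0 thr0.b=0 thr2.a=2
thr0.a=0 thr0.b=1 thr2.a=0
thr0.a=0 thr0.b=1 thr2.a=2
thr0.a=2 thr0.b=0 thr2.a=0
thr0.a=2 thr0.b=0 thr2.a=2
thr0.a=2 thr0.b=1 thr2.a=0
thr0.a=2 thr0.b=1 thr2.a=2

outcome vector order: (thr0.a,thr0.b,thr2.a)
|TSO outcomes| = 8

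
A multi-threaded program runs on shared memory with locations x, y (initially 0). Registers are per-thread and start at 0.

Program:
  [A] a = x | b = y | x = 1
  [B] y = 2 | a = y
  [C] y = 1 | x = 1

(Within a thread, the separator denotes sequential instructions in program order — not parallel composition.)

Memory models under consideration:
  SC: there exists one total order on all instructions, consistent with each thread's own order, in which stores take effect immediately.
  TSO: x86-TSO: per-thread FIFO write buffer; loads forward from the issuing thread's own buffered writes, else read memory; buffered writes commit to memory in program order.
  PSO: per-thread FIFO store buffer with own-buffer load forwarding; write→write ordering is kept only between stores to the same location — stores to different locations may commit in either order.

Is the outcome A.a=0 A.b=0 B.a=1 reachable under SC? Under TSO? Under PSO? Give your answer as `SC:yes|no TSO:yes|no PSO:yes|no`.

SC:yes TSO:yes PSO:yes

outcome vector order: (A.a,A.b,B.a)
SC (9): <0 0 1> <0 0 2> <0 1 1> <0 1 2> <0 2 1> <0 2 2> <1 1 1> <1 1 2> <1 2 2>
TSO (9): <0 0 1> <0 0 2> <0 1 1> <0 1 2> <0 2 1> <0 2 2> <1 1 1> <1 1 2> <1 2 2>
PSO (12): <0 0 1> <0 0 2> <0 1 1> <0 1 2> <0 2 1> <0 2 2> <1 0 1> <1 0 2> <1 1 1> <1 1 2> <1 2 1> <1 2 2>
target <0 0 1> ∈ {SC,TSO,PSO}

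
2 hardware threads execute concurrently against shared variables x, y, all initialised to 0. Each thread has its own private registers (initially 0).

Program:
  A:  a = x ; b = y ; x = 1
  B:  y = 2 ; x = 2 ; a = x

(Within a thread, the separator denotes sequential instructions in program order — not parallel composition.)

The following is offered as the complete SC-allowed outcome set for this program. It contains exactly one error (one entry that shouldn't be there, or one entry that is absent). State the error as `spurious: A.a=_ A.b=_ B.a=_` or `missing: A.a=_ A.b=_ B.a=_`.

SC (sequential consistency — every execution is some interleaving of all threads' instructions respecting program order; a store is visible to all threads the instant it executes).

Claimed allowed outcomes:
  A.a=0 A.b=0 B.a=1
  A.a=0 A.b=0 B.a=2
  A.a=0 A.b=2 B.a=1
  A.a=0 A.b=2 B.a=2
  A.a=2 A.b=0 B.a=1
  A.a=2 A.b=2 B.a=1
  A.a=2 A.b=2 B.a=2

spurious: A.a=2 A.b=0 B.a=1

outcome vector order: (A.a,A.b,B.a)
under SC → (0,0,1) (0,0,2) (0,2,1) (0,2,2) (2,2,1) (2,2,2)
claimed∖SC = {(2,0,1)}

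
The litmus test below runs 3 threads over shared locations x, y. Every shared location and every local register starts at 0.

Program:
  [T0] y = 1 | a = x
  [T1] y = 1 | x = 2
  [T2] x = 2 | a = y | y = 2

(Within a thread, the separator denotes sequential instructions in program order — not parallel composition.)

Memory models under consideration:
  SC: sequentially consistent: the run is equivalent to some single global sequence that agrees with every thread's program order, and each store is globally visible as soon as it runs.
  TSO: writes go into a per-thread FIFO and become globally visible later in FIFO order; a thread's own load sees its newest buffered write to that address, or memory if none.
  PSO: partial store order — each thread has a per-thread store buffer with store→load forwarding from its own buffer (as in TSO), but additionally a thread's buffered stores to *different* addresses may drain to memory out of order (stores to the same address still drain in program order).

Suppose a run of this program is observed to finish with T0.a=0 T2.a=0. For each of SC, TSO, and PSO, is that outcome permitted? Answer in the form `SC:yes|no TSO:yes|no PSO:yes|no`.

outcome vector order: (T0.a,T2.a)
under SC → 01 20 21
under TSO → 00 01 20 21
under PSO → 00 01 20 21
target 00 ∈ {TSO,PSO}

SC:no TSO:yes PSO:yes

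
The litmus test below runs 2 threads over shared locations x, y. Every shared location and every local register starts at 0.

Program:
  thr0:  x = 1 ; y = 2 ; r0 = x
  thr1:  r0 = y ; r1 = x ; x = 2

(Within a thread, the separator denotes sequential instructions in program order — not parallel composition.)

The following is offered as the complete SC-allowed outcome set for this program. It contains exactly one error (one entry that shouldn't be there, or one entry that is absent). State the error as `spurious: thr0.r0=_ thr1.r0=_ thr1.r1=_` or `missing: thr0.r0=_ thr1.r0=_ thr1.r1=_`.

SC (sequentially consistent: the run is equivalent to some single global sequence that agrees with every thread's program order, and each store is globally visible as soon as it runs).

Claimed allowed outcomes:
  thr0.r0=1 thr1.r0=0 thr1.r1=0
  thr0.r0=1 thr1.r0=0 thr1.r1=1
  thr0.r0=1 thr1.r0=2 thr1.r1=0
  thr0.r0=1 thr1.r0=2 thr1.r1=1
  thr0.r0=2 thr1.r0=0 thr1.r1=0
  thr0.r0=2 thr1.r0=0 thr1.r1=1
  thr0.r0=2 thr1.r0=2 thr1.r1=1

spurious: thr0.r0=1 thr1.r0=2 thr1.r1=0

outcome vector order: (thr0.r0,thr1.r0,thr1.r1)
SC (6): 1/0/0, 1/0/1, 1/2/1, 2/0/0, 2/0/1, 2/2/1
claimed∖SC = {1/2/0}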